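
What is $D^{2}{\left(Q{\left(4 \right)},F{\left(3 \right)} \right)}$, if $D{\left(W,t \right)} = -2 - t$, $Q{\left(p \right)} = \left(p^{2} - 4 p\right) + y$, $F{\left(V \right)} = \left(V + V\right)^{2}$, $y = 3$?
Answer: $1444$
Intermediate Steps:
$F{\left(V \right)} = 4 V^{2}$ ($F{\left(V \right)} = \left(2 V\right)^{2} = 4 V^{2}$)
$Q{\left(p \right)} = 3 + p^{2} - 4 p$ ($Q{\left(p \right)} = \left(p^{2} - 4 p\right) + 3 = 3 + p^{2} - 4 p$)
$D^{2}{\left(Q{\left(4 \right)},F{\left(3 \right)} \right)} = \left(-2 - 4 \cdot 3^{2}\right)^{2} = \left(-2 - 4 \cdot 9\right)^{2} = \left(-2 - 36\right)^{2} = \left(-38\right)^{2} = 1444$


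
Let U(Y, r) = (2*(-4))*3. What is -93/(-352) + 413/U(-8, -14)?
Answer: -17893/1056 ≈ -16.944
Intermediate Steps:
U(Y, r) = -24 (U(Y, r) = -8*3 = -24)
-93/(-352) + 413/U(-8, -14) = -93/(-352) + 413/(-24) = -93*(-1/352) + 413*(-1/24) = 93/352 - 413/24 = -17893/1056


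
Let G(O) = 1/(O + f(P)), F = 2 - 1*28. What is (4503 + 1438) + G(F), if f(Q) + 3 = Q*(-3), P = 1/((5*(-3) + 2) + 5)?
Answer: 1360481/229 ≈ 5941.0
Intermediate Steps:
P = -1/8 (P = 1/((-15 + 2) + 5) = 1/(-13 + 5) = 1/(-8) = -1/8 ≈ -0.12500)
F = -26 (F = 2 - 28 = -26)
f(Q) = -3 - 3*Q (f(Q) = -3 + Q*(-3) = -3 - 3*Q)
G(O) = 1/(-21/8 + O) (G(O) = 1/(O + (-3 - 3*(-1/8))) = 1/(O + (-3 + 3/8)) = 1/(O - 21/8) = 1/(-21/8 + O))
(4503 + 1438) + G(F) = (4503 + 1438) + 8/(-21 + 8*(-26)) = 5941 + 8/(-21 - 208) = 5941 + 8/(-229) = 5941 + 8*(-1/229) = 5941 - 8/229 = 1360481/229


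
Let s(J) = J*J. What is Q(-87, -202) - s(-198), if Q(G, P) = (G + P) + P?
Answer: -39695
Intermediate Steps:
Q(G, P) = G + 2*P
s(J) = J²
Q(-87, -202) - s(-198) = (-87 + 2*(-202)) - 1*(-198)² = (-87 - 404) - 1*39204 = -491 - 39204 = -39695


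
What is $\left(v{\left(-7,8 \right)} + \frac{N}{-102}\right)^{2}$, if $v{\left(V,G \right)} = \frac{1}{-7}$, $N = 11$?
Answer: $\frac{32041}{509796} \approx 0.062851$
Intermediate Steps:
$v{\left(V,G \right)} = - \frac{1}{7}$
$\left(v{\left(-7,8 \right)} + \frac{N}{-102}\right)^{2} = \left(- \frac{1}{7} + \frac{11}{-102}\right)^{2} = \left(- \frac{1}{7} + 11 \left(- \frac{1}{102}\right)\right)^{2} = \left(- \frac{1}{7} - \frac{11}{102}\right)^{2} = \left(- \frac{179}{714}\right)^{2} = \frac{32041}{509796}$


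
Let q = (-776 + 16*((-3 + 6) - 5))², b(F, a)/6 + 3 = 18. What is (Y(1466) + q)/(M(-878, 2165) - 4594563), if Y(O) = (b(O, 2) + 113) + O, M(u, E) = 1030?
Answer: -654533/4593533 ≈ -0.14249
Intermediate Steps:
b(F, a) = 90 (b(F, a) = -18 + 6*18 = -18 + 108 = 90)
Y(O) = 203 + O (Y(O) = (90 + 113) + O = 203 + O)
q = 652864 (q = (-776 + 16*(3 - 5))² = (-776 + 16*(-2))² = (-776 - 32)² = (-808)² = 652864)
(Y(1466) + q)/(M(-878, 2165) - 4594563) = ((203 + 1466) + 652864)/(1030 - 4594563) = (1669 + 652864)/(-4593533) = 654533*(-1/4593533) = -654533/4593533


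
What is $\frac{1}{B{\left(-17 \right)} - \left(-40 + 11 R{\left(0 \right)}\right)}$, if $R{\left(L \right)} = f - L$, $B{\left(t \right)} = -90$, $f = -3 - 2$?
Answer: $\frac{1}{5} \approx 0.2$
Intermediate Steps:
$f = -5$
$R{\left(L \right)} = -5 - L$
$\frac{1}{B{\left(-17 \right)} - \left(-40 + 11 R{\left(0 \right)}\right)} = \frac{1}{-90 - \left(-40 + 11 \left(-5 - 0\right)\right)} = \frac{1}{-90 - \left(-40 + 11 \left(-5 + 0\right)\right)} = \frac{1}{-90 + \left(40 - -55\right)} = \frac{1}{-90 + \left(40 + 55\right)} = \frac{1}{-90 + 95} = \frac{1}{5}$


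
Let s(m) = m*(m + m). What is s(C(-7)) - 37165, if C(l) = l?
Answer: -37067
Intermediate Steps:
s(m) = 2*m² (s(m) = m*(2*m) = 2*m²)
s(C(-7)) - 37165 = 2*(-7)² - 37165 = 2*49 - 37165 = 98 - 37165 = -37067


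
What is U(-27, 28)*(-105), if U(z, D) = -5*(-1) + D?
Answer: -3465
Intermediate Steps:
U(z, D) = 5 + D
U(-27, 28)*(-105) = (5 + 28)*(-105) = 33*(-105) = -3465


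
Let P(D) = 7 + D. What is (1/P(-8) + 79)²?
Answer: 6084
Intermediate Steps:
(1/P(-8) + 79)² = (1/(7 - 8) + 79)² = (1/(-1) + 79)² = (-1 + 79)² = 78² = 6084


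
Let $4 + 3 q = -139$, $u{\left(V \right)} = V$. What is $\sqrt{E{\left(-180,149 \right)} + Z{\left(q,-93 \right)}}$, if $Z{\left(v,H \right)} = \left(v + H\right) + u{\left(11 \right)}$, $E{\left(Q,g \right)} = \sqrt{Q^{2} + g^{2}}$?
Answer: $\frac{\sqrt{-1167 + 9 \sqrt{54601}}}{3} \approx 10.198$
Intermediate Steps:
$q = - \frac{143}{3}$ ($q = - \frac{4}{3} + \frac{1}{3} \left(-139\right) = - \frac{4}{3} - \frac{139}{3} = - \frac{143}{3} \approx -47.667$)
$Z{\left(v,H \right)} = 11 + H + v$ ($Z{\left(v,H \right)} = \left(v + H\right) + 11 = \left(H + v\right) + 11 = 11 + H + v$)
$\sqrt{E{\left(-180,149 \right)} + Z{\left(q,-93 \right)}} = \sqrt{\sqrt{\left(-180\right)^{2} + 149^{2}} - \frac{389}{3}} = \sqrt{\sqrt{32400 + 22201} - \frac{389}{3}} = \sqrt{\sqrt{54601} - \frac{389}{3}} = \sqrt{- \frac{389}{3} + \sqrt{54601}}$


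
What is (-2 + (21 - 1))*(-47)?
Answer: -846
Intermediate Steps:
(-2 + (21 - 1))*(-47) = (-2 + 20)*(-47) = 18*(-47) = -846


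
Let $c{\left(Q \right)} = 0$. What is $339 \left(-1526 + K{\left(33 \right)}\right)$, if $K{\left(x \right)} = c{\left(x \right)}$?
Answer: $-517314$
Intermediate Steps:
$K{\left(x \right)} = 0$
$339 \left(-1526 + K{\left(33 \right)}\right) = 339 \left(-1526 + 0\right) = 339 \left(-1526\right) = -517314$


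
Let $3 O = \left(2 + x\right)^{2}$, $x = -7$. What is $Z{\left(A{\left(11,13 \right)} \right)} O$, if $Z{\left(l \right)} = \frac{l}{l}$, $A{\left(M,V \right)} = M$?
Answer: $\frac{25}{3} \approx 8.3333$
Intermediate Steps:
$Z{\left(l \right)} = 1$
$O = \frac{25}{3}$ ($O = \frac{\left(2 - 7\right)^{2}}{3} = \frac{\left(-5\right)^{2}}{3} = \frac{1}{3} \cdot 25 = \frac{25}{3} \approx 8.3333$)
$Z{\left(A{\left(11,13 \right)} \right)} O = 1 \cdot \frac{25}{3} = \frac{25}{3}$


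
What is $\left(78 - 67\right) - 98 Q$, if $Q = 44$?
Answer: $-4301$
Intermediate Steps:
$\left(78 - 67\right) - 98 Q = \left(78 - 67\right) - 4312 = 11 - 4312 = -4301$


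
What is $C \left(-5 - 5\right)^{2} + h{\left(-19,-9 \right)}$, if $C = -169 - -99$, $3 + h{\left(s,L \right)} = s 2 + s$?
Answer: $-7060$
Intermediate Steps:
$h{\left(s,L \right)} = -3 + 3 s$ ($h{\left(s,L \right)} = -3 + \left(s 2 + s\right) = -3 + \left(2 s + s\right) = -3 + 3 s$)
$C = -70$ ($C = -169 + 99 = -70$)
$C \left(-5 - 5\right)^{2} + h{\left(-19,-9 \right)} = - 70 \left(-5 - 5\right)^{2} + \left(-3 + 3 \left(-19\right)\right) = - 70 \left(-10\right)^{2} - 60 = \left(-70\right) 100 - 60 = -7000 - 60 = -7060$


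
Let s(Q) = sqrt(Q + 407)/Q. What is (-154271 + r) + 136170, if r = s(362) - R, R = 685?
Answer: -18786 + sqrt(769)/362 ≈ -18786.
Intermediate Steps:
s(Q) = sqrt(407 + Q)/Q
r = -685 + sqrt(769)/362 (r = sqrt(407 + 362)/362 - 1*685 = sqrt(769)/362 - 685 = -685 + sqrt(769)/362 ≈ -684.92)
(-154271 + r) + 136170 = (-154271 + (-685 + sqrt(769)/362)) + 136170 = (-154956 + sqrt(769)/362) + 136170 = -18786 + sqrt(769)/362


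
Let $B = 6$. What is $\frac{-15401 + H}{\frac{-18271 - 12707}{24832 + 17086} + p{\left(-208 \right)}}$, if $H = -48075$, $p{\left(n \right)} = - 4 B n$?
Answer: $- \frac{1330393484}{104611839} \approx -12.717$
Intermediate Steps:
$p{\left(n \right)} = - 24 n$ ($p{\left(n \right)} = \left(-4\right) 6 n = - 24 n$)
$\frac{-15401 + H}{\frac{-18271 - 12707}{24832 + 17086} + p{\left(-208 \right)}} = \frac{-15401 - 48075}{\frac{-18271 - 12707}{24832 + 17086} - -4992} = - \frac{63476}{- \frac{30978}{41918} + 4992} = - \frac{63476}{\left(-30978\right) \frac{1}{41918} + 4992} = - \frac{63476}{- \frac{15489}{20959} + 4992} = - \frac{63476}{\frac{104611839}{20959}} = \left(-63476\right) \frac{20959}{104611839} = - \frac{1330393484}{104611839}$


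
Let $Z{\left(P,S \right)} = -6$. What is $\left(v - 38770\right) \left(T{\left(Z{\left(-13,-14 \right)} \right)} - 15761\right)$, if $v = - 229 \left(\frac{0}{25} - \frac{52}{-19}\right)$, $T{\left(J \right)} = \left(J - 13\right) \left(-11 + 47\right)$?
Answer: $\frac{12309707410}{19} \approx 6.4788 \cdot 10^{8}$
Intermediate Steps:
$T{\left(J \right)} = -468 + 36 J$ ($T{\left(J \right)} = \left(-13 + J\right) 36 = -468 + 36 J$)
$v = - \frac{11908}{19}$ ($v = - 229 \left(0 \cdot \frac{1}{25} - - \frac{52}{19}\right) = - 229 \left(0 + \frac{52}{19}\right) = \left(-229\right) \frac{52}{19} = - \frac{11908}{19} \approx -626.74$)
$\left(v - 38770\right) \left(T{\left(Z{\left(-13,-14 \right)} \right)} - 15761\right) = \left(- \frac{11908}{19} - 38770\right) \left(\left(-468 + 36 \left(-6\right)\right) - 15761\right) = - \frac{748538 \left(\left(-468 - 216\right) - 15761\right)}{19} = - \frac{748538 \left(-684 - 15761\right)}{19} = \left(- \frac{748538}{19}\right) \left(-16445\right) = \frac{12309707410}{19}$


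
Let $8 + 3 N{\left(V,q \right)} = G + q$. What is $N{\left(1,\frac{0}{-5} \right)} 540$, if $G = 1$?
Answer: $-1260$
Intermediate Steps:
$N{\left(V,q \right)} = - \frac{7}{3} + \frac{q}{3}$ ($N{\left(V,q \right)} = - \frac{8}{3} + \frac{1 + q}{3} = - \frac{8}{3} + \left(\frac{1}{3} + \frac{q}{3}\right) = - \frac{7}{3} + \frac{q}{3}$)
$N{\left(1,\frac{0}{-5} \right)} 540 = \left(- \frac{7}{3} + \frac{0 \frac{1}{-5}}{3}\right) 540 = \left(- \frac{7}{3} + \frac{0 \left(- \frac{1}{5}\right)}{3}\right) 540 = \left(- \frac{7}{3} + \frac{1}{3} \cdot 0\right) 540 = \left(- \frac{7}{3} + 0\right) 540 = \left(- \frac{7}{3}\right) 540 = -1260$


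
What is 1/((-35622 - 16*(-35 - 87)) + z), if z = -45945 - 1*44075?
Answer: -1/123690 ≈ -8.0847e-6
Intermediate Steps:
z = -90020 (z = -45945 - 44075 = -90020)
1/((-35622 - 16*(-35 - 87)) + z) = 1/((-35622 - 16*(-35 - 87)) - 90020) = 1/((-35622 - 16*(-122)) - 90020) = 1/((-35622 + 1952) - 90020) = 1/(-33670 - 90020) = 1/(-123690) = -1/123690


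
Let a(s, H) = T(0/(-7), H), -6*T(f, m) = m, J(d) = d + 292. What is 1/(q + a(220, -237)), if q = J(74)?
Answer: 2/811 ≈ 0.0024661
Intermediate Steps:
J(d) = 292 + d
T(f, m) = -m/6
a(s, H) = -H/6
q = 366 (q = 292 + 74 = 366)
1/(q + a(220, -237)) = 1/(366 - ⅙*(-237)) = 1/(366 + 79/2) = 1/(811/2) = 2/811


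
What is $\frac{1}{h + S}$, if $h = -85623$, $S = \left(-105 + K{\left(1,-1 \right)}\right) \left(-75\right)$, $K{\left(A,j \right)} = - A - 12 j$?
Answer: $- \frac{1}{78573} \approx -1.2727 \cdot 10^{-5}$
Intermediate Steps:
$S = 7050$ ($S = \left(-105 - -11\right) \left(-75\right) = \left(-105 + \left(-1 + 12\right)\right) \left(-75\right) = \left(-105 + 11\right) \left(-75\right) = \left(-94\right) \left(-75\right) = 7050$)
$\frac{1}{h + S} = \frac{1}{-85623 + 7050} = \frac{1}{-78573} = - \frac{1}{78573}$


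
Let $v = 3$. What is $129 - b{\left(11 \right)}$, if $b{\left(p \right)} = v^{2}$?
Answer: $120$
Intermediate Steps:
$b{\left(p \right)} = 9$ ($b{\left(p \right)} = 3^{2} = 9$)
$129 - b{\left(11 \right)} = 129 - 9 = 120$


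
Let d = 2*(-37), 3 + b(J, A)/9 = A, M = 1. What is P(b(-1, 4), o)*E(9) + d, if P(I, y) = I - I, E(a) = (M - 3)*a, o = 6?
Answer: -74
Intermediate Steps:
b(J, A) = -27 + 9*A
E(a) = -2*a (E(a) = (1 - 3)*a = -2*a)
P(I, y) = 0
d = -74
P(b(-1, 4), o)*E(9) + d = 0*(-2*9) - 74 = 0*(-18) - 74 = 0 - 74 = -74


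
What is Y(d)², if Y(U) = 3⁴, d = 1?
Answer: 6561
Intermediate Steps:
Y(U) = 81
Y(d)² = 81² = 6561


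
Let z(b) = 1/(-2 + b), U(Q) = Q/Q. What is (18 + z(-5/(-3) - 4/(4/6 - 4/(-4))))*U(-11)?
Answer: 723/41 ≈ 17.634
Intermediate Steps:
U(Q) = 1
(18 + z(-5/(-3) - 4/(4/6 - 4/(-4))))*U(-11) = (18 + 1/(-2 + (-5/(-3) - 4/(4/6 - 4/(-4)))))*1 = (18 + 1/(-2 + (-5*(-1/3) - 4/(4*(1/6) - 4*(-1/4)))))*1 = (18 + 1/(-2 + (5/3 - 4/(2/3 + 1))))*1 = (18 + 1/(-2 + (5/3 - 4/5/3)))*1 = (18 + 1/(-2 + (5/3 - 4*3/5)))*1 = (18 + 1/(-2 + (5/3 - 12/5)))*1 = (18 + 1/(-2 - 11/15))*1 = (18 + 1/(-41/15))*1 = (18 - 15/41)*1 = (723/41)*1 = 723/41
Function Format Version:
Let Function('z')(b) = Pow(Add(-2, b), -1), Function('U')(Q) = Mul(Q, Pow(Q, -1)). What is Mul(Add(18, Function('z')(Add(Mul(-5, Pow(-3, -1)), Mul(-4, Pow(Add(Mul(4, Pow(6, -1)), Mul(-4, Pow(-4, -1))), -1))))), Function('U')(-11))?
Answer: Rational(723, 41) ≈ 17.634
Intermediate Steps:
Function('U')(Q) = 1
Mul(Add(18, Function('z')(Add(Mul(-5, Pow(-3, -1)), Mul(-4, Pow(Add(Mul(4, Pow(6, -1)), Mul(-4, Pow(-4, -1))), -1))))), Function('U')(-11)) = Mul(Add(18, Pow(Add(-2, Add(Mul(-5, Pow(-3, -1)), Mul(-4, Pow(Add(Mul(4, Pow(6, -1)), Mul(-4, Pow(-4, -1))), -1)))), -1)), 1) = Mul(Add(18, Pow(Add(-2, Add(Mul(-5, Rational(-1, 3)), Mul(-4, Pow(Add(Mul(4, Rational(1, 6)), Mul(-4, Rational(-1, 4))), -1)))), -1)), 1) = Mul(Add(18, Pow(Add(-2, Add(Rational(5, 3), Mul(-4, Pow(Add(Rational(2, 3), 1), -1)))), -1)), 1) = Mul(Add(18, Pow(Add(-2, Add(Rational(5, 3), Mul(-4, Pow(Rational(5, 3), -1)))), -1)), 1) = Mul(Add(18, Pow(Add(-2, Add(Rational(5, 3), Mul(-4, Rational(3, 5)))), -1)), 1) = Mul(Add(18, Pow(Add(-2, Add(Rational(5, 3), Rational(-12, 5))), -1)), 1) = Mul(Add(18, Pow(Add(-2, Rational(-11, 15)), -1)), 1) = Mul(Add(18, Pow(Rational(-41, 15), -1)), 1) = Mul(Add(18, Rational(-15, 41)), 1) = Mul(Rational(723, 41), 1) = Rational(723, 41)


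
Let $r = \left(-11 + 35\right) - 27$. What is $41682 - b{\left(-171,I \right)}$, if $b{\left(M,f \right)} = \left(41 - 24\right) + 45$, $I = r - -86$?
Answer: $41620$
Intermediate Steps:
$r = -3$ ($r = 24 - 27 = -3$)
$I = 83$ ($I = -3 - -86 = -3 + 86 = 83$)
$b{\left(M,f \right)} = 62$ ($b{\left(M,f \right)} = \left(41 - 24\right) + 45 = 17 + 45 = 62$)
$41682 - b{\left(-171,I \right)} = 41682 - 62 = 41620$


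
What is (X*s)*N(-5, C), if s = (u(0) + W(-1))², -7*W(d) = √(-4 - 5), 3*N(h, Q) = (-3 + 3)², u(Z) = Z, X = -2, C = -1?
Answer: 0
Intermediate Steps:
N(h, Q) = 0 (N(h, Q) = (-3 + 3)²/3 = (⅓)*0² = (⅓)*0 = 0)
W(d) = -3*I/7 (W(d) = -√(-4 - 5)/7 = -3*I/7)
s = -9/49 (s = (0 - 3*I/7)² = (-3*I/7)² = -9/49 ≈ -0.18367)
(X*s)*N(-5, C) = -2*(-9/49)*0 = (18/49)*0 = 0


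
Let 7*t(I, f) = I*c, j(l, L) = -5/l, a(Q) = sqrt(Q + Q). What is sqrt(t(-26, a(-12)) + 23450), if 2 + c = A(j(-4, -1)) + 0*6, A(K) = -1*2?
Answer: sqrt(1149778)/7 ≈ 153.18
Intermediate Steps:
a(Q) = sqrt(2)*sqrt(Q) (a(Q) = sqrt(2*Q) = sqrt(2)*sqrt(Q))
A(K) = -2
c = -4 (c = -2 + (-2 + 0*6) = -2 + (-2 + 0) = -2 - 2 = -4)
t(I, f) = -4*I/7 (t(I, f) = (I*(-4))/7 = (-4*I)/7 = -4*I/7)
sqrt(t(-26, a(-12)) + 23450) = sqrt(-4/7*(-26) + 23450) = sqrt(104/7 + 23450) = sqrt(164254/7) = sqrt(1149778)/7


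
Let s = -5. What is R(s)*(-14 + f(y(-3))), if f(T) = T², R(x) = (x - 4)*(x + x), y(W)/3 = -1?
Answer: -450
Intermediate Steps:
y(W) = -3 (y(W) = 3*(-1) = -3)
R(x) = 2*x*(-4 + x) (R(x) = (-4 + x)*(2*x) = 2*x*(-4 + x))
R(s)*(-14 + f(y(-3))) = (2*(-5)*(-4 - 5))*(-14 + (-3)²) = (2*(-5)*(-9))*(-14 + 9) = 90*(-5) = -450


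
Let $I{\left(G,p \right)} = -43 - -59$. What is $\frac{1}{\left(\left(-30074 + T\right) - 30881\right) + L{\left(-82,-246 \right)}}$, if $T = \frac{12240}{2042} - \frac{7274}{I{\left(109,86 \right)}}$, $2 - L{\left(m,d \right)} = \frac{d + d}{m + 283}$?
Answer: $- \frac{547256}{33601071355} \approx -1.6287 \cdot 10^{-5}$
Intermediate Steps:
$I{\left(G,p \right)} = 16$ ($I{\left(G,p \right)} = -43 + 59 = 16$)
$L{\left(m,d \right)} = 2 - \frac{2 d}{283 + m}$ ($L{\left(m,d \right)} = 2 - \frac{d + d}{m + 283} = 2 - \frac{2 d}{283 + m}$)
$T = - \frac{3664417}{8168}$ ($T = \frac{12240}{2042} - \frac{7274}{16} = 12240 \cdot \frac{1}{2042} - \frac{3637}{8} = \frac{6120}{1021} - \frac{3637}{8} = - \frac{3664417}{8168} \approx -448.63$)
$\frac{1}{\left(\left(-30074 + T\right) - 30881\right) + L{\left(-82,-246 \right)}} = \frac{1}{\left(\left(-30074 - \frac{3664417}{8168}\right) - 30881\right) + \frac{2 \left(283 - 82 - -246\right)}{283 - 82}} = \frac{1}{\left(- \frac{249308849}{8168} - 30881\right) + \frac{2 \left(283 - 82 + 246\right)}{201}} = \frac{1}{- \frac{501544857}{8168} + 2 \cdot \frac{1}{201} \cdot 447} = \frac{1}{- \frac{501544857}{8168} + \frac{298}{67}} = \frac{1}{- \frac{33601071355}{547256}} = - \frac{547256}{33601071355}$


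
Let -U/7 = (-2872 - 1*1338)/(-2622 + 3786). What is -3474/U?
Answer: -2021868/14735 ≈ -137.22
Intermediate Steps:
U = 14735/582 (U = -7*(-2872 - 1*1338)/(-2622 + 3786) = -7*(-2872 - 1338)/1164 = -(-29470)/1164 = -7*(-2105/582) = 14735/582 ≈ 25.318)
-3474/U = -3474/14735/582 = -3474*582/14735 = -2021868/14735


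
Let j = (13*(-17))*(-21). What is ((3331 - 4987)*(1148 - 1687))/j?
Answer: 42504/221 ≈ 192.33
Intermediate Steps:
j = 4641 (j = -221*(-21) = 4641)
((3331 - 4987)*(1148 - 1687))/j = ((3331 - 4987)*(1148 - 1687))/4641 = -1656*(-539)*(1/4641) = 892584*(1/4641) = 42504/221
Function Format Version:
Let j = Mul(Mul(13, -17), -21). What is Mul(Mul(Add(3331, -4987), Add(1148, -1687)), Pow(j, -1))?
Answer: Rational(42504, 221) ≈ 192.33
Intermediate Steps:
j = 4641 (j = Mul(-221, -21) = 4641)
Mul(Mul(Add(3331, -4987), Add(1148, -1687)), Pow(j, -1)) = Mul(Mul(Add(3331, -4987), Add(1148, -1687)), Pow(4641, -1)) = Mul(Mul(-1656, -539), Rational(1, 4641)) = Mul(892584, Rational(1, 4641)) = Rational(42504, 221)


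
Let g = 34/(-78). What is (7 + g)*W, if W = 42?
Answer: 3584/13 ≈ 275.69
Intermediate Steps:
g = -17/39 (g = 34*(-1/78) = -17/39 ≈ -0.43590)
(7 + g)*W = (7 - 17/39)*42 = (256/39)*42 = 3584/13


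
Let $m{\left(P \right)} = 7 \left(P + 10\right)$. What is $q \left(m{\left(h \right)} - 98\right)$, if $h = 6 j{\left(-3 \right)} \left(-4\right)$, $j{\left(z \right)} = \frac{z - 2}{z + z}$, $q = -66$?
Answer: $11088$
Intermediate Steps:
$j{\left(z \right)} = \frac{-2 + z}{2 z}$
$h = -20$ ($h = 6 \frac{-2 - 3}{2 \left(-3\right)} \left(-4\right) = 6 \cdot \frac{1}{2} \left(- \frac{1}{3}\right) \left(-5\right) \left(-4\right) = 6 \cdot \frac{5}{6} \left(-4\right) = 5 \left(-4\right) = -20$)
$m{\left(P \right)} = 70 + 7 P$ ($m{\left(P \right)} = 7 \left(10 + P\right) = 70 + 7 P$)
$q \left(m{\left(h \right)} - 98\right) = - 66 \left(\left(70 + 7 \left(-20\right)\right) - 98\right) = - 66 \left(\left(70 - 140\right) - 98\right) = - 66 \left(-70 - 98\right) = \left(-66\right) \left(-168\right) = 11088$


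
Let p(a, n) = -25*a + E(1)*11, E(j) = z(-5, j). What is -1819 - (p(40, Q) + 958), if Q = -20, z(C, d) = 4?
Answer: -1821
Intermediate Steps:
E(j) = 4
p(a, n) = 44 - 25*a (p(a, n) = -25*a + 4*11 = -25*a + 44 = 44 - 25*a)
-1819 - (p(40, Q) + 958) = -1819 - ((44 - 25*40) + 958) = -1819 - ((44 - 1000) + 958) = -1819 - (-956 + 958) = -1819 - 1*2 = -1819 - 2 = -1821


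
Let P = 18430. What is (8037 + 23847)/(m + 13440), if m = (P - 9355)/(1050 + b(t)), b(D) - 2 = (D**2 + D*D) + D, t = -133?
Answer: 385764516/162613585 ≈ 2.3723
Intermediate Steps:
b(D) = 2 + D + 2*D**2 (b(D) = 2 + ((D**2 + D*D) + D) = 2 + ((D**2 + D**2) + D) = 2 + (2*D**2 + D) = 2 + (D + 2*D**2) = 2 + D + 2*D**2)
m = 3025/12099 (m = (18430 - 9355)/(1050 + (2 - 133 + 2*(-133)**2)) = 9075/(1050 + (2 - 133 + 2*17689)) = 9075/(1050 + (2 - 133 + 35378)) = 9075/(1050 + 35247) = 9075/36297 = 9075*(1/36297) = 3025/12099 ≈ 0.25002)
(8037 + 23847)/(m + 13440) = (8037 + 23847)/(3025/12099 + 13440) = 31884/(162613585/12099) = 31884*(12099/162613585) = 385764516/162613585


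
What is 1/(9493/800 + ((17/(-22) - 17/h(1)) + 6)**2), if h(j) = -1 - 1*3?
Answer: 96800/9843103 ≈ 0.0098343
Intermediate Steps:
h(j) = -4 (h(j) = -1 - 3 = -4)
1/(9493/800 + ((17/(-22) - 17/h(1)) + 6)**2) = 1/(9493/800 + ((17/(-22) - 17/(-4)) + 6)**2) = 1/(9493*(1/800) + ((17*(-1/22) - 17*(-1/4)) + 6)**2) = 1/(9493/800 + ((-17/22 + 17/4) + 6)**2) = 1/(9493/800 + (153/44 + 6)**2) = 1/(9493/800 + (417/44)**2) = 1/(9493/800 + 173889/1936) = 1/(9843103/96800) = 96800/9843103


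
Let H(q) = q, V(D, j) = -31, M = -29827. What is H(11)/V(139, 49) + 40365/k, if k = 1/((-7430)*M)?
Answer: 277309685712139/31 ≈ 8.9455e+12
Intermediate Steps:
k = 1/221614610 (k = 1/(-7430*(-29827)) = -1/7430*(-1/29827) = 1/221614610 ≈ 4.5123e-9)
H(11)/V(139, 49) + 40365/k = 11/(-31) + 40365/(1/221614610) = 11*(-1/31) + 40365*221614610 = -11/31 + 8945473732650 = 277309685712139/31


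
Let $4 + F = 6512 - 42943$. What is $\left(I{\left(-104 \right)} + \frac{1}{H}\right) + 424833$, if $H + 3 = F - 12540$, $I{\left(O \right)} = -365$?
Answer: $\frac{20789593703}{48978} \approx 4.2447 \cdot 10^{5}$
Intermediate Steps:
$F = -36435$ ($F = -4 + \left(6512 - 42943\right) = -4 - 36431 = -36435$)
$H = -48978$ ($H = -3 - 48975 = -48978$)
$\left(I{\left(-104 \right)} + \frac{1}{H}\right) + 424833 = \left(-365 + \frac{1}{-48978}\right) + 424833 = \left(-365 - \frac{1}{48978}\right) + 424833 = - \frac{17876971}{48978} + 424833 = \frac{20789593703}{48978}$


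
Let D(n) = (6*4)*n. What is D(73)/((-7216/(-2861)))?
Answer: 626559/902 ≈ 694.63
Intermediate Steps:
D(n) = 24*n
D(73)/((-7216/(-2861))) = (24*73)/((-7216/(-2861))) = 1752/((-7216*(-1/2861))) = 1752/(7216/2861) = 1752*(2861/7216) = 626559/902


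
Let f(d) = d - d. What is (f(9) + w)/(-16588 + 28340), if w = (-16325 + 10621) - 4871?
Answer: -10575/11752 ≈ -0.89985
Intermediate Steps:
f(d) = 0
w = -10575 (w = -5704 - 4871 = -10575)
(f(9) + w)/(-16588 + 28340) = (0 - 10575)/(-16588 + 28340) = -10575/11752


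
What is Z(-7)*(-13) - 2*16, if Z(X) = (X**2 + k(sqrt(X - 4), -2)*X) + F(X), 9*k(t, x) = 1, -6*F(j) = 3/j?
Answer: -83137/126 ≈ -659.82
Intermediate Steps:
F(j) = -1/(2*j)
k(t, x) = 1/9 (k(t, x) = (1/9)*1 = 1/9)
Z(X) = X**2 - 1/(2*X) + X/9 (Z(X) = (X**2 + X/9) - 1/(2*X) = X**2 - 1/(2*X) + X/9)
Z(-7)*(-13) - 2*16 = ((-7)**2 - 1/2/(-7) + (1/9)*(-7))*(-13) - 2*16 = (49 - 1/2*(-1/7) - 7/9)*(-13) - 32 = (49 + 1/14 - 7/9)*(-13) - 32 = (6085/126)*(-13) - 32 = -79105/126 - 32 = -83137/126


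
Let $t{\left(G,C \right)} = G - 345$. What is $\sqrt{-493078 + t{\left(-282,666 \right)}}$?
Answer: $i \sqrt{493705} \approx 702.64 i$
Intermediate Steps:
$t{\left(G,C \right)} = -345 + G$ ($t{\left(G,C \right)} = G - 345 = -345 + G$)
$\sqrt{-493078 + t{\left(-282,666 \right)}} = \sqrt{-493078 - 627} = \sqrt{-493705} = i \sqrt{493705}$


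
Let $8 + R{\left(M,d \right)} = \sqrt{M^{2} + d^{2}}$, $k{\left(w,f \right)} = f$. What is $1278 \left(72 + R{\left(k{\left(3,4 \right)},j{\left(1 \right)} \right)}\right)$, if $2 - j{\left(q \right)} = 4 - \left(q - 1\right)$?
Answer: $81792 + 2556 \sqrt{5} \approx 87507.0$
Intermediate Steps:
$j{\left(q \right)} = -3 + q$ ($j{\left(q \right)} = 2 - \left(4 - \left(q - 1\right)\right) = 2 - \left(4 - \left(-1 + q\right)\right) = 2 - \left(5 - q\right) = 2 + \left(-5 + q\right) = -3 + q$)
$R{\left(M,d \right)} = -8 + \sqrt{M^{2} + d^{2}}$
$1278 \left(72 + R{\left(k{\left(3,4 \right)},j{\left(1 \right)} \right)}\right) = 1278 \left(72 - \left(8 - \sqrt{4^{2} + \left(-3 + 1\right)^{2}}\right)\right) = 1278 \left(72 - \left(8 - \sqrt{16 + \left(-2\right)^{2}}\right)\right) = 1278 \left(72 - \left(8 - \sqrt{16 + 4}\right)\right) = 1278 \left(72 - \left(8 - \sqrt{20}\right)\right) = 1278 \left(72 - \left(8 - 2 \sqrt{5}\right)\right) = 1278 \left(64 + 2 \sqrt{5}\right) = 81792 + 2556 \sqrt{5}$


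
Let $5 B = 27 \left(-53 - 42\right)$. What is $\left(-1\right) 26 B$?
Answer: $13338$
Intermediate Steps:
$B = -513$ ($B = \frac{27 \left(-53 - 42\right)}{5} = \frac{27 \left(-95\right)}{5} = \frac{1}{5} \left(-2565\right) = -513$)
$\left(-1\right) 26 B = \left(-1\right) 26 \left(-513\right) = \left(-26\right) \left(-513\right) = 13338$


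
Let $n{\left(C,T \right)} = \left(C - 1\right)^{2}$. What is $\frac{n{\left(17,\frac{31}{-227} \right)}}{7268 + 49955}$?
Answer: $\frac{256}{57223} \approx 0.0044737$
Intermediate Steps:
$n{\left(C,T \right)} = \left(-1 + C\right)^{2}$
$\frac{n{\left(17,\frac{31}{-227} \right)}}{7268 + 49955} = \frac{\left(-1 + 17\right)^{2}}{7268 + 49955} = \frac{16^{2}}{57223} = 256 \cdot \frac{1}{57223} = \frac{256}{57223}$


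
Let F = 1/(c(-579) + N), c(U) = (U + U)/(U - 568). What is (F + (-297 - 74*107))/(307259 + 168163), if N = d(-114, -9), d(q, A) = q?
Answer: -1064665147/61614691200 ≈ -0.017279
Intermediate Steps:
N = -114
c(U) = 2*U/(-568 + U) (c(U) = (2*U)/(-568 + U) = 2*U/(-568 + U))
F = -1147/129600 (F = 1/(2*(-579)/(-568 - 579) - 114) = 1/(2*(-579)/(-1147) - 114) = 1/(2*(-579)*(-1/1147) - 114) = 1/(1158/1147 - 114) = 1/(-129600/1147) = -1147/129600 ≈ -0.0088503)
(F + (-297 - 74*107))/(307259 + 168163) = (-1147/129600 + (-297 - 74*107))/(307259 + 168163) = (-1147/129600 + (-297 - 7918))/475422 = (-1147/129600 - 8215)*(1/475422) = -1064665147/129600*1/475422 = -1064665147/61614691200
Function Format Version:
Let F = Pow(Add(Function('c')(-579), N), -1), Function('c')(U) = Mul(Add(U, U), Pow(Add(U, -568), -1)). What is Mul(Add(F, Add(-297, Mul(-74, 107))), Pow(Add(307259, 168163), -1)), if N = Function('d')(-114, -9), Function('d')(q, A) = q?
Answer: Rational(-1064665147, 61614691200) ≈ -0.017279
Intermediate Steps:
N = -114
Function('c')(U) = Mul(2, U, Pow(Add(-568, U), -1)) (Function('c')(U) = Mul(Mul(2, U), Pow(Add(-568, U), -1)) = Mul(2, U, Pow(Add(-568, U), -1)))
F = Rational(-1147, 129600) (F = Pow(Add(Mul(2, -579, Pow(Add(-568, -579), -1)), -114), -1) = Pow(Add(Mul(2, -579, Pow(-1147, -1)), -114), -1) = Pow(Add(Mul(2, -579, Rational(-1, 1147)), -114), -1) = Pow(Add(Rational(1158, 1147), -114), -1) = Pow(Rational(-129600, 1147), -1) = Rational(-1147, 129600) ≈ -0.0088503)
Mul(Add(F, Add(-297, Mul(-74, 107))), Pow(Add(307259, 168163), -1)) = Mul(Add(Rational(-1147, 129600), Add(-297, Mul(-74, 107))), Pow(Add(307259, 168163), -1)) = Mul(Add(Rational(-1147, 129600), Add(-297, -7918)), Pow(475422, -1)) = Mul(Add(Rational(-1147, 129600), -8215), Rational(1, 475422)) = Mul(Rational(-1064665147, 129600), Rational(1, 475422)) = Rational(-1064665147, 61614691200)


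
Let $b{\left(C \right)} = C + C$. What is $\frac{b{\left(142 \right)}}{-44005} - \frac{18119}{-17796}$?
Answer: $\frac{792272531}{783112980} \approx 1.0117$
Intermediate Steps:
$b{\left(C \right)} = 2 C$
$\frac{b{\left(142 \right)}}{-44005} - \frac{18119}{-17796} = \frac{2 \cdot 142}{-44005} - \frac{18119}{-17796} = 284 \left(- \frac{1}{44005}\right) - - \frac{18119}{17796} = - \frac{284}{44005} + \frac{18119}{17796} = \frac{792272531}{783112980}$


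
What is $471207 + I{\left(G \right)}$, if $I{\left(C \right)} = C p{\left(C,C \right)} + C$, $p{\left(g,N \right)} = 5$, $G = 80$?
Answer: $471687$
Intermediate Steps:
$I{\left(C \right)} = 6 C$ ($I{\left(C \right)} = C 5 + C = 5 C + C = 6 C$)
$471207 + I{\left(G \right)} = 471207 + 6 \cdot 80 = 471207 + 480 = 471687$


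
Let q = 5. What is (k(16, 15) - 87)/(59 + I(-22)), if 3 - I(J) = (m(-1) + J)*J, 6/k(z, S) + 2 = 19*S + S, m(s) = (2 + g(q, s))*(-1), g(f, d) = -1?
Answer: 1080/5513 ≈ 0.19590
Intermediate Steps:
m(s) = -1 (m(s) = (2 - 1)*(-1) = 1*(-1) = -1)
k(z, S) = 6/(-2 + 20*S) (k(z, S) = 6/(-2 + (19*S + S)) = 6/(-2 + 20*S))
I(J) = 3 - J*(-1 + J) (I(J) = 3 - (-1 + J)*J = 3 - J*(-1 + J))
(k(16, 15) - 87)/(59 + I(-22)) = (3/(-1 + 10*15) - 87)/(59 + (3 - 22 - 1*(-22)**2)) = (3/(-1 + 150) - 87)/(59 + (3 - 22 - 1*484)) = (3/149 - 87)/(59 + (3 - 22 - 484)) = (3*(1/149) - 87)/(59 - 503) = (3/149 - 87)/(-444) = -12960/149*(-1/444) = 1080/5513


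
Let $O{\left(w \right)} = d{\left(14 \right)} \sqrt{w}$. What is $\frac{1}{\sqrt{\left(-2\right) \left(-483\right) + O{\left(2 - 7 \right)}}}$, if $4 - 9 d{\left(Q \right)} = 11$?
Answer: $\frac{3 \sqrt{7}}{7 \sqrt{1242 - i \sqrt{5}}} \approx 0.032174 + 2.8963 \cdot 10^{-5} i$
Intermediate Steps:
$d{\left(Q \right)} = - \frac{7}{9}$ ($d{\left(Q \right)} = \frac{4}{9} - \frac{11}{9} = - \frac{7}{9}$)
$O{\left(w \right)} = - \frac{7 \sqrt{w}}{9}$
$\frac{1}{\sqrt{\left(-2\right) \left(-483\right) + O{\left(2 - 7 \right)}}} = \frac{1}{\sqrt{\left(-2\right) \left(-483\right) - \frac{7 \sqrt{2 - 7}}{9}}} = \frac{1}{\sqrt{966 - \frac{7 \sqrt{2 - 7}}{9}}} = \frac{1}{\sqrt{966 - \frac{7 \sqrt{-5}}{9}}} = \frac{1}{\sqrt{966 - \frac{7 i \sqrt{5}}{9}}}$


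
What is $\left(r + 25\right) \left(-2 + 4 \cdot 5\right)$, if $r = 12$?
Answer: $666$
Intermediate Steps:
$\left(r + 25\right) \left(-2 + 4 \cdot 5\right) = \left(12 + 25\right) \left(-2 + 4 \cdot 5\right) = 37 \left(-2 + 20\right) = 37 \cdot 18 = 666$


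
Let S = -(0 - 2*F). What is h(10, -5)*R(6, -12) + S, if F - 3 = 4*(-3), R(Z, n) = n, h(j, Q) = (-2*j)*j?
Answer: 2382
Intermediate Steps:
h(j, Q) = -2*j²
F = -9 (F = 3 + 4*(-3) = 3 - 12 = -9)
S = -18 (S = -(0 - 2*(-9)) = -(0 + 18) = -1*18 = -18)
h(10, -5)*R(6, -12) + S = -2*10²*(-12) - 18 = -2*100*(-12) - 18 = -200*(-12) - 18 = 2400 - 18 = 2382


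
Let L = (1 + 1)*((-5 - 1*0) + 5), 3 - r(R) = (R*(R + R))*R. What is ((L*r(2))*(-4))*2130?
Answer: 0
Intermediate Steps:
r(R) = 3 - 2*R³ (r(R) = 3 - R*(R + R)*R = 3 - R*(2*R)*R = 3 - 2*R²*R = 3 - 2*R³)
L = 0 (L = 2*((-5 + 0) + 5) = 2*(-5 + 5) = 2*0 = 0)
((L*r(2))*(-4))*2130 = ((0*(3 - 2*2³))*(-4))*2130 = ((0*(3 - 2*8))*(-4))*2130 = ((0*(3 - 16))*(-4))*2130 = ((0*(-13))*(-4))*2130 = (0*(-4))*2130 = 0*2130 = 0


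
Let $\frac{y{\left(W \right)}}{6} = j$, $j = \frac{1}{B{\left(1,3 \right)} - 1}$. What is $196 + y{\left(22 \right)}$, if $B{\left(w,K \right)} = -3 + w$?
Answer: $194$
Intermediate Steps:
$j = - \frac{1}{3}$ ($j = \frac{1}{\left(-3 + 1\right) - 1} = \frac{1}{-2 - 1} = \frac{1}{-3} = - \frac{1}{3} \approx -0.33333$)
$y{\left(W \right)} = -2$ ($y{\left(W \right)} = 6 \left(- \frac{1}{3}\right) = -2$)
$196 + y{\left(22 \right)} = 196 - 2 = 194$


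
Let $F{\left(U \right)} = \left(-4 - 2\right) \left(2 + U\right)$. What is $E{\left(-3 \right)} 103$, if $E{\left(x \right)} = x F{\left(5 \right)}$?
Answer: $12978$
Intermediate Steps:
$F{\left(U \right)} = -12 - 6 U$ ($F{\left(U \right)} = - 6 \left(2 + U\right) = -12 - 6 U$)
$E{\left(x \right)} = - 42 x$ ($E{\left(x \right)} = x \left(-12 - 30\right) = x \left(-42\right) = - 42 x$)
$E{\left(-3 \right)} 103 = \left(-42\right) \left(-3\right) 103 = 126 \cdot 103 = 12978$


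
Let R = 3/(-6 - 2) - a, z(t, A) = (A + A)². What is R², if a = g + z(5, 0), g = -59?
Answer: 219961/64 ≈ 3436.9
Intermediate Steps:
z(t, A) = 4*A² (z(t, A) = (2*A)² = 4*A²)
a = -59 (a = -59 + 4*0² = -59 + 4*0 = -59 + 0 = -59)
R = 469/8 (R = 3/(-6 - 2) - 1*(-59) = 3/(-8) + 59 = -⅛*3 + 59 = -3/8 + 59 = 469/8 ≈ 58.625)
R² = (469/8)² = 219961/64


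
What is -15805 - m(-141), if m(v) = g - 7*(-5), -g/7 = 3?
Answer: -15819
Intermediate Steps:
g = -21 (g = -7*3 = -21)
m(v) = 14 (m(v) = -21 - 7*(-5) = -21 + 35 = 14)
-15805 - m(-141) = -15805 - 1*14 = -15805 - 14 = -15819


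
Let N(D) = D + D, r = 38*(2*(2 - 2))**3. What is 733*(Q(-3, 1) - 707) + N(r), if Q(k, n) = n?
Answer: -517498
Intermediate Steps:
r = 0 (r = 38*(2*0)**3 = 38*0**3 = 38*0 = 0)
N(D) = 2*D
733*(Q(-3, 1) - 707) + N(r) = 733*(1 - 707) + 2*0 = 733*(-706) + 0 = -517498 + 0 = -517498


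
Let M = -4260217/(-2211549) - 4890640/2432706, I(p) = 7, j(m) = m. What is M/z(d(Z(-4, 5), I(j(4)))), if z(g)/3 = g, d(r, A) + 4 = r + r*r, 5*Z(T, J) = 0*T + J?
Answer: 8371010077/597783169066 ≈ 0.014003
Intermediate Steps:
Z(T, J) = J/5 (Z(T, J) = (0*T + J)/5 = (0 + J)/5 = J/5)
d(r, A) = -4 + r + r² (d(r, A) = -4 + (r + r*r) = -4 + (r + r²) = -4 + r + r²)
z(g) = 3*g
M = -25113030231/298891584533 (M = -4260217*(-1/2211549) - 4890640*1/2432706 = 4260217/2211549 - 2445320/1216353 = -25113030231/298891584533 ≈ -0.084020)
M/z(d(Z(-4, 5), I(j(4)))) = -25113030231*1/(3*(-4 + (⅕)*5 + ((⅕)*5)²))/298891584533 = -25113030231*1/(3*(-4 + 1 + 1²))/298891584533 = -25113030231*1/(3*(-4 + 1 + 1))/298891584533 = -25113030231/(298891584533*(3*(-2))) = -25113030231/298891584533/(-6) = -25113030231/298891584533*(-⅙) = 8371010077/597783169066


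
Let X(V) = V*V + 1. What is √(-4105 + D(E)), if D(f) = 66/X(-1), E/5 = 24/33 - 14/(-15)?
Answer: 2*I*√1018 ≈ 63.812*I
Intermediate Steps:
X(V) = 1 + V² (X(V) = V² + 1 = 1 + V²)
E = 274/33 (E = 5*(24/33 - 14/(-15)) = 5*(24*(1/33) - 14*(-1/15)) = 5*(8/11 + 14/15) = 5*(274/165) = 274/33 ≈ 8.3030)
D(f) = 33 (D(f) = 66/(1 + (-1)²) = 66/(1 + 1) = 66/2 = 66*(½) = 33)
√(-4105 + D(E)) = √(-4105 + 33) = √(-4072) = 2*I*√1018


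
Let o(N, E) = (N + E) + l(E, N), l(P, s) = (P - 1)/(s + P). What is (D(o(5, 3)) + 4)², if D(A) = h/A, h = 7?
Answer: 25600/1089 ≈ 23.508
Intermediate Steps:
l(P, s) = (-1 + P)/(P + s)
o(N, E) = E + N + (-1 + E)/(E + N) (o(N, E) = (N + E) + (-1 + E)/(E + N) = (E + N) + (-1 + E)/(E + N) = E + N + (-1 + E)/(E + N))
D(A) = 7/A
(D(o(5, 3)) + 4)² = (7/(((-1 + 3 + (3 + 5)²)/(3 + 5))) + 4)² = (7/(((-1 + 3 + 8²)/8)) + 4)² = (7/(((-1 + 3 + 64)/8)) + 4)² = (7/(((⅛)*66)) + 4)² = (7/(33/4) + 4)² = (7*(4/33) + 4)² = (28/33 + 4)² = (160/33)² = 25600/1089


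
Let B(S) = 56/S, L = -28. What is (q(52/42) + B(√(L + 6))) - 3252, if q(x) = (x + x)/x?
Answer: -3250 - 28*I*√22/11 ≈ -3250.0 - 11.939*I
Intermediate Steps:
q(x) = 2 (q(x) = (2*x)/x = 2)
(q(52/42) + B(√(L + 6))) - 3252 = (2 + 56/(√(-28 + 6))) - 3252 = (2 + 56/(√(-22))) - 3252 = (2 + 56/((I*√22))) - 3252 = (2 + 56*(-I*√22/22)) - 3252 = (2 - 28*I*√22/11) - 3252 = -3250 - 28*I*√22/11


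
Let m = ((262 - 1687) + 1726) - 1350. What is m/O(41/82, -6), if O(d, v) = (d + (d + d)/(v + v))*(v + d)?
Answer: 25176/55 ≈ 457.75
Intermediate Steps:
O(d, v) = (d + v)*(d + d/v) (O(d, v) = (d + (2*d)/((2*v)))*(d + v) = (d + (2*d)*(1/(2*v)))*(d + v) = (d + d/v)*(d + v) = (d + v)*(d + d/v))
m = -1049 (m = (-1425 + 1726) - 1350 = 301 - 1350 = -1049)
m/O(41/82, -6) = -1049*(-12/(41/82 - 6*(1 + 41/82 - 6))) = -1049*(-12/(41*(1/82) - 6*(1 + 41*(1/82) - 6))) = -1049*(-12/(½ - 6*(1 + ½ - 6))) = -1049*(-12/(½ - 6*(-9/2))) = -1049*(-12/(½ + 27)) = -1049/((½)*(-⅙)*(55/2)) = -1049/(-55/24) = -1049*(-24/55) = 25176/55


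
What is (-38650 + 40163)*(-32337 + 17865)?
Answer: -21896136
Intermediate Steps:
(-38650 + 40163)*(-32337 + 17865) = 1513*(-14472) = -21896136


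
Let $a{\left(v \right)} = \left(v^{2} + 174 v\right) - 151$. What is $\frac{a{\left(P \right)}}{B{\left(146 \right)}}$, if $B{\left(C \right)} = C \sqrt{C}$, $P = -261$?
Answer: $\frac{5639 \sqrt{146}}{5329} \approx 12.786$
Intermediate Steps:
$a{\left(v \right)} = -151 + v^{2} + 174 v$
$B{\left(C \right)} = C^{\frac{3}{2}}$
$\frac{a{\left(P \right)}}{B{\left(146 \right)}} = \frac{-151 + \left(-261\right)^{2} + 174 \left(-261\right)}{146^{\frac{3}{2}}} = \frac{-151 + 68121 - 45414}{146 \sqrt{146}} = 22556 \frac{\sqrt{146}}{21316} = \frac{5639 \sqrt{146}}{5329}$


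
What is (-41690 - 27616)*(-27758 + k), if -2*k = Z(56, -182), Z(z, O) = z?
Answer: 1925736516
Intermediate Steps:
k = -28 (k = -1/2*56 = -28)
(-41690 - 27616)*(-27758 + k) = (-41690 - 27616)*(-27758 - 28) = -69306*(-27786) = 1925736516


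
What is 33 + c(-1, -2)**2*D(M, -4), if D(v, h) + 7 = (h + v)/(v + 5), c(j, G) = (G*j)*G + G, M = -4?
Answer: -507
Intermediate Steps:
c(j, G) = G + j*G**2 (c(j, G) = j*G**2 + G = G + j*G**2)
D(v, h) = -7 + (h + v)/(5 + v) (D(v, h) = -7 + (h + v)/(v + 5) = -7 + (h + v)/(5 + v))
33 + c(-1, -2)**2*D(M, -4) = 33 + (-2*(1 - 2*(-1)))**2*((-35 - 4 - 6*(-4))/(5 - 4)) = 33 + (-2*(1 + 2))**2*((-35 - 4 + 24)/1) = 33 + (-2*3)**2*(1*(-15)) = 33 + (-6)**2*(-15) = 33 + 36*(-15) = 33 - 540 = -507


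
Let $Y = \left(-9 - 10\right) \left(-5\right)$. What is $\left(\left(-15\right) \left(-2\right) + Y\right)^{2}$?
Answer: $15625$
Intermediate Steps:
$Y = 95$ ($Y = \left(-19\right) \left(-5\right) = 95$)
$\left(\left(-15\right) \left(-2\right) + Y\right)^{2} = \left(\left(-15\right) \left(-2\right) + 95\right)^{2} = \left(30 + 95\right)^{2} = 125^{2} = 15625$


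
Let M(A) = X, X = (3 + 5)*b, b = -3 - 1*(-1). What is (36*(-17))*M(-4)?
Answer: 9792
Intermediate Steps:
b = -2 (b = -3 + 1 = -2)
X = -16 (X = (3 + 5)*(-2) = 8*(-2) = -16)
M(A) = -16
(36*(-17))*M(-4) = (36*(-17))*(-16) = -612*(-16) = 9792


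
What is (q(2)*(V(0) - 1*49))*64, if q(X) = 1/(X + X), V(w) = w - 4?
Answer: -848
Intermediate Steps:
V(w) = -4 + w
q(X) = 1/(2*X)
(q(2)*(V(0) - 1*49))*64 = (((½)/2)*((-4 + 0) - 1*49))*64 = (((½)*(½))*(-4 - 49))*64 = ((¼)*(-53))*64 = -53/4*64 = -848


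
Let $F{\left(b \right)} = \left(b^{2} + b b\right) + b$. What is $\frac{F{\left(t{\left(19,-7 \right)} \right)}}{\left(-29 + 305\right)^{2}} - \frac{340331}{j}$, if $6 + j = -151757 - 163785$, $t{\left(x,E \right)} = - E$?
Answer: $\frac{2163182233}{2003098704} \approx 1.0799$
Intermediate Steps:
$F{\left(b \right)} = b + 2 b^{2}$ ($F{\left(b \right)} = \left(b^{2} + b^{2}\right) + b = 2 b^{2} + b = b + 2 b^{2}$)
$j = -315548$ ($j = -6 - 315542 = -315548$)
$\frac{F{\left(t{\left(19,-7 \right)} \right)}}{\left(-29 + 305\right)^{2}} - \frac{340331}{j} = \frac{\left(-1\right) \left(-7\right) \left(1 + 2 \left(\left(-1\right) \left(-7\right)\right)\right)}{\left(-29 + 305\right)^{2}} - \frac{340331}{-315548} = \frac{7 \left(1 + 2 \cdot 7\right)}{276^{2}} - - \frac{340331}{315548} = \frac{7 \left(1 + 14\right)}{76176} + \frac{340331}{315548} = 7 \cdot 15 \cdot \frac{1}{76176} + \frac{340331}{315548} = 105 \cdot \frac{1}{76176} + \frac{340331}{315548} = \frac{35}{25392} + \frac{340331}{315548} = \frac{2163182233}{2003098704}$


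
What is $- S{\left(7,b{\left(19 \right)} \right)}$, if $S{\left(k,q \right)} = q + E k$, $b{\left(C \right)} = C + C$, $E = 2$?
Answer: $-52$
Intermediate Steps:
$b{\left(C \right)} = 2 C$
$S{\left(k,q \right)} = q + 2 k$
$- S{\left(7,b{\left(19 \right)} \right)} = - (2 \cdot 19 + 2 \cdot 7) = - (38 + 14) = \left(-1\right) 52 = -52$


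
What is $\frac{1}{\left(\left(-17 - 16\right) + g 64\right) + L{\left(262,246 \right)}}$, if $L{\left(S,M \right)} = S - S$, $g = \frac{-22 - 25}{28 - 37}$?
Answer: $\frac{9}{2711} \approx 0.0033198$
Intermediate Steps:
$g = \frac{47}{9}$ ($g = - \frac{47}{-9} = \left(-47\right) \left(- \frac{1}{9}\right) = \frac{47}{9} \approx 5.2222$)
$L{\left(S,M \right)} = 0$
$\frac{1}{\left(\left(-17 - 16\right) + g 64\right) + L{\left(262,246 \right)}} = \frac{1}{\left(\left(-17 - 16\right) + \frac{47}{9} \cdot 64\right) + 0} = \frac{1}{\left(\left(-17 - 16\right) + \frac{3008}{9}\right) + 0} = \frac{1}{\left(-33 + \frac{3008}{9}\right) + 0} = \frac{1}{\frac{2711}{9} + 0} = \frac{1}{\frac{2711}{9}} = \frac{9}{2711}$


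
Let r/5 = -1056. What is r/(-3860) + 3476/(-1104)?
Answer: -94853/53268 ≈ -1.7807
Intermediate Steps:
r = -5280 (r = 5*(-1056) = -5280)
r/(-3860) + 3476/(-1104) = -5280/(-3860) + 3476/(-1104) = -5280*(-1/3860) + 3476*(-1/1104) = 264/193 - 869/276 = -94853/53268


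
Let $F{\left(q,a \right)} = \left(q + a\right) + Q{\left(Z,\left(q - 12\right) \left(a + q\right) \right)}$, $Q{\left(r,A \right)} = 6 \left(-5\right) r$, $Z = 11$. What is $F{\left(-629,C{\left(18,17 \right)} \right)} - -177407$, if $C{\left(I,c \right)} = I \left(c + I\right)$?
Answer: $177078$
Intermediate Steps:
$C{\left(I,c \right)} = I \left(I + c\right)$
$Q{\left(r,A \right)} = - 30 r$
$F{\left(q,a \right)} = -330 + a + q$ ($F{\left(q,a \right)} = \left(q + a\right) - 330 = \left(a + q\right) - 330 = -330 + a + q$)
$F{\left(-629,C{\left(18,17 \right)} \right)} - -177407 = \left(-330 + 18 \left(18 + 17\right) - 629\right) - -177407 = \left(-330 + 18 \cdot 35 - 629\right) + 177407 = \left(-330 + 630 - 629\right) + 177407 = -329 + 177407 = 177078$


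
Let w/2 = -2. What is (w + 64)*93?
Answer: 5580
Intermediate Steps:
w = -4 (w = 2*(-2) = -4)
(w + 64)*93 = (-4 + 64)*93 = 60*93 = 5580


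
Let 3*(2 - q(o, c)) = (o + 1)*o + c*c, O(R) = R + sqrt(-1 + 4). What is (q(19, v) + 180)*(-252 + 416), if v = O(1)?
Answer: 8856 - 328*sqrt(3)/3 ≈ 8666.6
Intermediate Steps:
O(R) = R + sqrt(3)
v = 1 + sqrt(3) ≈ 2.7321
q(o, c) = 2 - c**2/3 - o*(1 + o)/3 (q(o, c) = 2 - ((o + 1)*o + c*c)/3 = 2 - ((1 + o)*o + c**2)/3 = 2 - (o*(1 + o) + c**2)/3 = 2 - (c**2 + o*(1 + o))/3 = 2 + (-c**2/3 - o*(1 + o)/3) = 2 - c**2/3 - o*(1 + o)/3)
(q(19, v) + 180)*(-252 + 416) = ((2 - 1/3*19 - (1 + sqrt(3))**2/3 - 1/3*19**2) + 180)*(-252 + 416) = ((2 - 19/3 - (1 + sqrt(3))**2/3 - 1/3*361) + 180)*164 = ((2 - 19/3 - (1 + sqrt(3))**2/3 - 361/3) + 180)*164 = ((-374/3 - (1 + sqrt(3))**2/3) + 180)*164 = (166/3 - (1 + sqrt(3))**2/3)*164 = 27224/3 - 164*(1 + sqrt(3))**2/3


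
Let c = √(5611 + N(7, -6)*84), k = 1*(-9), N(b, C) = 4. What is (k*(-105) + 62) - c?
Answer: 1007 - √5947 ≈ 929.88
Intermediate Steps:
k = -9
c = √5947 (c = √(5611 + 4*84) = √(5611 + 336) = √5947 ≈ 77.117)
(k*(-105) + 62) - c = (-9*(-105) + 62) - √5947 = (945 + 62) - √5947 = 1007 - √5947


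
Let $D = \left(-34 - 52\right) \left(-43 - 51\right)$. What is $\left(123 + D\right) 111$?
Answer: $910977$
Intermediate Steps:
$D = 8084$ ($D = \left(-86\right) \left(-94\right) = 8084$)
$\left(123 + D\right) 111 = \left(123 + 8084\right) 111 = 8207 \cdot 111 = 910977$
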